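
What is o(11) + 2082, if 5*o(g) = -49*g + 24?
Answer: 1979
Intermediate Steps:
o(g) = 24/5 - 49*g/5 (o(g) = (-49*g + 24)/5 = (24 - 49*g)/5 = 24/5 - 49*g/5)
o(11) + 2082 = (24/5 - 49/5*11) + 2082 = (24/5 - 539/5) + 2082 = -103 + 2082 = 1979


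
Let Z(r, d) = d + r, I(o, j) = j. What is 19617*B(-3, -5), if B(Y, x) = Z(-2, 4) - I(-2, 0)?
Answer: 39234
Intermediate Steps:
B(Y, x) = 2 (B(Y, x) = (4 - 2) - 1*0 = 2 + 0 = 2)
19617*B(-3, -5) = 19617*2 = 39234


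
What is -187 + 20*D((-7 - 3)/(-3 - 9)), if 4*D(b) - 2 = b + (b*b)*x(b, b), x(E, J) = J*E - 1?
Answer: -225367/1296 ≈ -173.89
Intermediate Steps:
x(E, J) = -1 + E*J (x(E, J) = E*J - 1 = -1 + E*J)
D(b) = ½ + b/4 + b²*(-1 + b²)/4 (D(b) = ½ + (b + (b*b)*(-1 + b*b))/4 = ½ + (b + b²*(-1 + b²))/4 = ½ + (b/4 + b²*(-1 + b²)/4) = ½ + b/4 + b²*(-1 + b²)/4)
-187 + 20*D((-7 - 3)/(-3 - 9)) = -187 + 20*(½ - (-7 - 3)²/(-3 - 9)²/4 + ((-7 - 3)/(-3 - 9))/4 + ((-7 - 3)/(-3 - 9))⁴/4) = -187 + 20*(½ - (-10/(-12))²/4 + (-10/(-12))/4 + (-10/(-12))⁴/4) = -187 + 20*(½ - (-10*(-1/12))²/4 + (-10*(-1/12))/4 + (-10*(-1/12))⁴/4) = -187 + 20*(½ - (⅚)²/4 + (¼)*(⅚) + (⅚)⁴/4) = -187 + 20*(½ - ¼*25/36 + 5/24 + (¼)*(625/1296)) = -187 + 20*(½ - 25/144 + 5/24 + 625/5184) = -187 + 20*(3397/5184) = -187 + 16985/1296 = -225367/1296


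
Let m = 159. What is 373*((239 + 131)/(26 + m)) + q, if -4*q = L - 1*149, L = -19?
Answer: 788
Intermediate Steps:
q = 42 (q = -(-19 - 1*149)/4 = -(-19 - 149)/4 = -1/4*(-168) = 42)
373*((239 + 131)/(26 + m)) + q = 373*((239 + 131)/(26 + 159)) + 42 = 373*(370/185) + 42 = 373*(370*(1/185)) + 42 = 373*2 + 42 = 746 + 42 = 788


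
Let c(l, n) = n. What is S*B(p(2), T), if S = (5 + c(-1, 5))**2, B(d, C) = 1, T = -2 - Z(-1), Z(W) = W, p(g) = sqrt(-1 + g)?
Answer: 100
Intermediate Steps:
T = -1 (T = -2 - 1*(-1) = -2 + 1 = -1)
S = 100 (S = (5 + 5)**2 = 10**2 = 100)
S*B(p(2), T) = 100*1 = 100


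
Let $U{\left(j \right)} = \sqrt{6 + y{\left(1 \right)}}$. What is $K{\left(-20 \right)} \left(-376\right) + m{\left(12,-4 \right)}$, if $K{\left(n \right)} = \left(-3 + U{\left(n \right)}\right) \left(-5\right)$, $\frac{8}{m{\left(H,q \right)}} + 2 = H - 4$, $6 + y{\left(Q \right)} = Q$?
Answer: $- \frac{11276}{3} \approx -3758.7$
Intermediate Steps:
$y{\left(Q \right)} = -6 + Q$
$m{\left(H,q \right)} = \frac{8}{-6 + H}$ ($m{\left(H,q \right)} = \frac{8}{-2 + \left(H - 4\right)} = \frac{8}{-2 + \left(-4 + H\right)} = \frac{8}{-6 + H}$)
$U{\left(j \right)} = 1$ ($U{\left(j \right)} = \sqrt{6 + \left(-6 + 1\right)} = \sqrt{6 - 5} = \sqrt{1} = 1$)
$K{\left(n \right)} = 10$ ($K{\left(n \right)} = \left(-3 + 1\right) \left(-5\right) = \left(-2\right) \left(-5\right) = 10$)
$K{\left(-20 \right)} \left(-376\right) + m{\left(12,-4 \right)} = 10 \left(-376\right) + \frac{8}{-6 + 12} = -3760 + \frac{8}{6} = -3760 + 8 \cdot \frac{1}{6} = -3760 + \frac{4}{3} = - \frac{11276}{3}$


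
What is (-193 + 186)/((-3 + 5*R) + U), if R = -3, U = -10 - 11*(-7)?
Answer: -1/7 ≈ -0.14286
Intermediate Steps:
U = 67 (U = -10 + 77 = 67)
(-193 + 186)/((-3 + 5*R) + U) = (-193 + 186)/((-3 + 5*(-3)) + 67) = -7/((-3 - 15) + 67) = -7/(-18 + 67) = -7/49 = -7*1/49 = -1/7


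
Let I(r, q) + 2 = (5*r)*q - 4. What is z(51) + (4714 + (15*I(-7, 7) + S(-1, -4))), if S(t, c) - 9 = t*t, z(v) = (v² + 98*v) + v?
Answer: 8609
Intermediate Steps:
I(r, q) = -6 + 5*q*r (I(r, q) = -2 + ((5*r)*q - 4) = -2 + (5*q*r - 4) = -2 + (-4 + 5*q*r) = -6 + 5*q*r)
z(v) = v² + 99*v
S(t, c) = 9 + t² (S(t, c) = 9 + t*t = 9 + t²)
z(51) + (4714 + (15*I(-7, 7) + S(-1, -4))) = 51*(99 + 51) + (4714 + (15*(-6 + 5*7*(-7)) + (9 + (-1)²))) = 51*150 + (4714 + (15*(-6 - 245) + (9 + 1))) = 7650 + (4714 + (15*(-251) + 10)) = 7650 + (4714 + (-3765 + 10)) = 7650 + (4714 - 3755) = 7650 + 959 = 8609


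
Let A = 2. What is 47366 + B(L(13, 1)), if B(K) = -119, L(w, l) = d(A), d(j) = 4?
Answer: 47247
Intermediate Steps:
L(w, l) = 4
47366 + B(L(13, 1)) = 47366 - 119 = 47247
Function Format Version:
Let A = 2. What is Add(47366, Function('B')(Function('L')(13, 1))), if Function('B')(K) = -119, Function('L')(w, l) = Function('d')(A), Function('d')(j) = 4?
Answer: 47247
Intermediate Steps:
Function('L')(w, l) = 4
Add(47366, Function('B')(Function('L')(13, 1))) = Add(47366, -119) = 47247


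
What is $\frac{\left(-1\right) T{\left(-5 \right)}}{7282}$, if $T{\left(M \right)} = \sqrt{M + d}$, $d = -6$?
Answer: $- \frac{i \sqrt{11}}{7282} \approx - 0.00045546 i$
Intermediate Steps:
$T{\left(M \right)} = \sqrt{-6 + M}$ ($T{\left(M \right)} = \sqrt{M - 6} = \sqrt{-6 + M}$)
$\frac{\left(-1\right) T{\left(-5 \right)}}{7282} = \frac{\left(-1\right) \sqrt{-6 - 5}}{7282} = - \sqrt{-11} \cdot \frac{1}{7282} = - i \sqrt{11} \cdot \frac{1}{7282} = - \frac{i \sqrt{11}}{7282}$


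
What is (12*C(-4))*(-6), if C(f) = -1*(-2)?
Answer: -144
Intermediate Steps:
C(f) = 2
(12*C(-4))*(-6) = (12*2)*(-6) = 24*(-6) = -144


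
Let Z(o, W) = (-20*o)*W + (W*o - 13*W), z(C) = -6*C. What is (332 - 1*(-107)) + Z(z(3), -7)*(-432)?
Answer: 995335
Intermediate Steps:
z(C) = -6*C
Z(o, W) = -13*W - 19*W*o (Z(o, W) = -20*W*o + (-13*W + W*o) = -13*W - 19*W*o)
(332 - 1*(-107)) + Z(z(3), -7)*(-432) = (332 - 1*(-107)) - 1*(-7)*(13 + 19*(-6*3))*(-432) = (332 + 107) - 1*(-7)*(13 + 19*(-18))*(-432) = 439 - 1*(-7)*(13 - 342)*(-432) = 439 - 1*(-7)*(-329)*(-432) = 439 - 2303*(-432) = 439 + 994896 = 995335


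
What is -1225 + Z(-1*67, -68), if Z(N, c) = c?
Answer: -1293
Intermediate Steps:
-1225 + Z(-1*67, -68) = -1225 - 68 = -1293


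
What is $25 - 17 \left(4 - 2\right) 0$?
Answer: $25$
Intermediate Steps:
$25 - 17 \left(4 - 2\right) 0 = 25 - 17 \cdot 2 \cdot 0 = 25 - 0 = 25 + 0 = 25$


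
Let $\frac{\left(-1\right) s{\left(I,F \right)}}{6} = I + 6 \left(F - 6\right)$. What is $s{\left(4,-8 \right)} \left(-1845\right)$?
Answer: $-885600$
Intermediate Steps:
$s{\left(I,F \right)} = 216 - 36 F - 6 I$ ($s{\left(I,F \right)} = - 6 \left(I + 6 \left(F - 6\right)\right) = - 6 \left(I + 6 \left(-6 + F\right)\right) = - 6 \left(I + \left(-36 + 6 F\right)\right) = - 6 \left(-36 + I + 6 F\right) = 216 - 36 F - 6 I$)
$s{\left(4,-8 \right)} \left(-1845\right) = \left(216 - -288 - 24\right) \left(-1845\right) = \left(216 + 288 - 24\right) \left(-1845\right) = 480 \left(-1845\right) = -885600$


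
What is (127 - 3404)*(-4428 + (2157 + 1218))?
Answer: 3450681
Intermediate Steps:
(127 - 3404)*(-4428 + (2157 + 1218)) = -3277*(-4428 + 3375) = -3277*(-1053) = 3450681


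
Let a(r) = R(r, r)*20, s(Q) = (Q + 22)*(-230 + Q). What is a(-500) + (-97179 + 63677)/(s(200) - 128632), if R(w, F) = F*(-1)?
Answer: 676476751/67646 ≈ 10000.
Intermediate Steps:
R(w, F) = -F
s(Q) = (-230 + Q)*(22 + Q) (s(Q) = (22 + Q)*(-230 + Q) = (-230 + Q)*(22 + Q))
a(r) = -20*r (a(r) = -r*20 = -20*r)
a(-500) + (-97179 + 63677)/(s(200) - 128632) = -20*(-500) + (-97179 + 63677)/((-5060 + 200**2 - 208*200) - 128632) = 10000 - 33502/((-5060 + 40000 - 41600) - 128632) = 10000 - 33502/(-6660 - 128632) = 10000 - 33502/(-135292) = 10000 - 33502*(-1/135292) = 10000 + 16751/67646 = 676476751/67646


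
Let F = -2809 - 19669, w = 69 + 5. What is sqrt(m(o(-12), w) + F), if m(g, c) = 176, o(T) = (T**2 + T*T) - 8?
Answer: 3*I*sqrt(2478) ≈ 149.34*I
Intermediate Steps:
o(T) = -8 + 2*T**2 (o(T) = (T**2 + T**2) - 8 = 2*T**2 - 8 = -8 + 2*T**2)
w = 74
F = -22478
sqrt(m(o(-12), w) + F) = sqrt(176 - 22478) = sqrt(-22302) = 3*I*sqrt(2478)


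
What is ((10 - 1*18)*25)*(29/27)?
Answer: -5800/27 ≈ -214.81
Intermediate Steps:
((10 - 1*18)*25)*(29/27) = ((10 - 18)*25)*(29*(1/27)) = -8*25*(29/27) = -200*29/27 = -5800/27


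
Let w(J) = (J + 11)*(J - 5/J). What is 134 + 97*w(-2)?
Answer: 1141/2 ≈ 570.50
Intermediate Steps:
w(J) = (11 + J)*(J - 5/J)
134 + 97*w(-2) = 134 + 97*(-5 + (-2)² - 55/(-2) + 11*(-2)) = 134 + 97*(-5 + 4 - 55*(-½) - 22) = 134 + 97*(-5 + 4 + 55/2 - 22) = 134 + 97*(9/2) = 134 + 873/2 = 1141/2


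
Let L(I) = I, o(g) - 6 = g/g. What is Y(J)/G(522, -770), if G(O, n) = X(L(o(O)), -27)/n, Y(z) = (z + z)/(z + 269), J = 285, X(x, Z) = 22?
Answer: -9975/277 ≈ -36.011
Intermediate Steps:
o(g) = 7 (o(g) = 6 + g/g = 6 + 1 = 7)
Y(z) = 2*z/(269 + z) (Y(z) = (2*z)/(269 + z) = 2*z/(269 + z))
G(O, n) = 22/n
Y(J)/G(522, -770) = (2*285/(269 + 285))/((22/(-770))) = (2*285/554)/((22*(-1/770))) = (2*285*(1/554))/(-1/35) = (285/277)*(-35) = -9975/277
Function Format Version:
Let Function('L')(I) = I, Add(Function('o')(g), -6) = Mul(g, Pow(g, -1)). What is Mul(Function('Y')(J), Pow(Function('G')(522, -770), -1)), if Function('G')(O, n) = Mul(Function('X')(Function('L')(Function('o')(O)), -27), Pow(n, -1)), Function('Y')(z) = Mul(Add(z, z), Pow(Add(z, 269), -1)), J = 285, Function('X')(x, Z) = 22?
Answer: Rational(-9975, 277) ≈ -36.011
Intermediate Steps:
Function('o')(g) = 7 (Function('o')(g) = Add(6, Mul(g, Pow(g, -1))) = Add(6, 1) = 7)
Function('Y')(z) = Mul(2, z, Pow(Add(269, z), -1)) (Function('Y')(z) = Mul(Mul(2, z), Pow(Add(269, z), -1)) = Mul(2, z, Pow(Add(269, z), -1)))
Function('G')(O, n) = Mul(22, Pow(n, -1))
Mul(Function('Y')(J), Pow(Function('G')(522, -770), -1)) = Mul(Mul(2, 285, Pow(Add(269, 285), -1)), Pow(Mul(22, Pow(-770, -1)), -1)) = Mul(Mul(2, 285, Pow(554, -1)), Pow(Mul(22, Rational(-1, 770)), -1)) = Mul(Mul(2, 285, Rational(1, 554)), Pow(Rational(-1, 35), -1)) = Mul(Rational(285, 277), -35) = Rational(-9975, 277)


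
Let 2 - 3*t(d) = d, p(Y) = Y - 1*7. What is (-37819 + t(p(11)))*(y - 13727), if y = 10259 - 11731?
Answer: 1724463341/3 ≈ 5.7482e+8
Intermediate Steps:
p(Y) = -7 + Y (p(Y) = Y - 7 = -7 + Y)
t(d) = 2/3 - d/3
y = -1472
(-37819 + t(p(11)))*(y - 13727) = (-37819 + (2/3 - (-7 + 11)/3))*(-1472 - 13727) = (-37819 + (2/3 - 1/3*4))*(-15199) = (-37819 + (2/3 - 4/3))*(-15199) = (-37819 - 2/3)*(-15199) = -113459/3*(-15199) = 1724463341/3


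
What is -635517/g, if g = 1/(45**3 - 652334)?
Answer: 356657860053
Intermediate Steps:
g = -1/561209 (g = 1/(91125 - 652334) = 1/(-561209) = -1/561209 ≈ -1.7819e-6)
-635517/g = -635517/(-1/561209) = -635517*(-561209) = 356657860053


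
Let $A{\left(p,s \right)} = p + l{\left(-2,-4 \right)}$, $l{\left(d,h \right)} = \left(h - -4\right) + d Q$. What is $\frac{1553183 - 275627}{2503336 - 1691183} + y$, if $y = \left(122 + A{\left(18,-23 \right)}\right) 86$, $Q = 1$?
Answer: $\frac{9639909360}{812153} \approx 11870.0$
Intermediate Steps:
$l{\left(d,h \right)} = 4 + d + h$ ($l{\left(d,h \right)} = \left(h - -4\right) + d 1 = \left(h + 4\right) + d = \left(4 + h\right) + d = 4 + d + h$)
$A{\left(p,s \right)} = -2 + p$ ($A{\left(p,s \right)} = p - 2 = -2 + p$)
$y = 11868$ ($y = \left(122 + \left(-2 + 18\right)\right) 86 = \left(122 + 16\right) 86 = 138 \cdot 86 = 11868$)
$\frac{1553183 - 275627}{2503336 - 1691183} + y = \frac{1553183 - 275627}{2503336 - 1691183} + 11868 = \frac{1277556}{812153} + 11868 = \frac{9639909360}{812153}$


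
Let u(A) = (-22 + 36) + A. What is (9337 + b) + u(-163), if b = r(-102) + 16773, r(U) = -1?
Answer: 25960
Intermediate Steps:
u(A) = 14 + A
b = 16772 (b = -1 + 16773 = 16772)
(9337 + b) + u(-163) = (9337 + 16772) + (14 - 163) = 26109 - 149 = 25960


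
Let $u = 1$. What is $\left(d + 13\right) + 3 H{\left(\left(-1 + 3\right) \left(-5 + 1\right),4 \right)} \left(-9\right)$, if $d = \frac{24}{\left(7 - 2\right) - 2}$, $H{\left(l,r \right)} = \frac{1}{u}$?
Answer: $-6$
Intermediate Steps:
$H{\left(l,r \right)} = 1$ ($H{\left(l,r \right)} = 1^{-1} = 1$)
$d = 8$ ($d = \frac{24}{5 - 2} = \frac{24}{3} = 24 \cdot \frac{1}{3} = 8$)
$\left(d + 13\right) + 3 H{\left(\left(-1 + 3\right) \left(-5 + 1\right),4 \right)} \left(-9\right) = \left(8 + 13\right) + 3 \cdot 1 \left(-9\right) = 21 + 3 \left(-9\right) = 21 - 27 = -6$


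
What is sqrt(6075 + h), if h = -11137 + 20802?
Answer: 2*sqrt(3935) ≈ 125.46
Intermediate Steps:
h = 9665
sqrt(6075 + h) = sqrt(6075 + 9665) = sqrt(15740) = 2*sqrt(3935)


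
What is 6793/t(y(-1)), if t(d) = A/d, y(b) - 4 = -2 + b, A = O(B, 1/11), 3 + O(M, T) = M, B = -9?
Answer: -6793/12 ≈ -566.08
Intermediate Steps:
O(M, T) = -3 + M
A = -12 (A = -3 - 9 = -12)
y(b) = 2 + b (y(b) = 4 + (-2 + b) = 2 + b)
t(d) = -12/d
6793/t(y(-1)) = 6793/((-12/(2 - 1))) = 6793/((-12/1)) = 6793/((-12*1)) = 6793/(-12) = 6793*(-1/12) = -6793/12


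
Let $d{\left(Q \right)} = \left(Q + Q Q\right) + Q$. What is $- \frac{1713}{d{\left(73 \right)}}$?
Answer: $- \frac{571}{1825} \approx -0.31288$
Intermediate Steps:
$d{\left(Q \right)} = Q^{2} + 2 Q$ ($d{\left(Q \right)} = \left(Q + Q^{2}\right) + Q = Q^{2} + 2 Q$)
$- \frac{1713}{d{\left(73 \right)}} = - \frac{1713}{73 \left(2 + 73\right)} = - \frac{1713}{73 \cdot 75} = - \frac{1713}{5475} = \left(-1\right) \frac{571}{1825} = - \frac{571}{1825}$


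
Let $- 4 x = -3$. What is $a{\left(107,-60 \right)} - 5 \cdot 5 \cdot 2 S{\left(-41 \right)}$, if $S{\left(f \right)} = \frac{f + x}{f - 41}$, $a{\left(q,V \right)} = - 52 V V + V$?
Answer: $- \frac{30714665}{164} \approx -1.8728 \cdot 10^{5}$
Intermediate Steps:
$x = \frac{3}{4}$ ($x = \left(- \frac{1}{4}\right) \left(-3\right) = \frac{3}{4} \approx 0.75$)
$a{\left(q,V \right)} = V - 52 V^{2}$ ($a{\left(q,V \right)} = - 52 V^{2} + V = V - 52 V^{2}$)
$S{\left(f \right)} = \frac{\frac{3}{4} + f}{-41 + f}$ ($S{\left(f \right)} = \frac{f + \frac{3}{4}}{f - 41} = \frac{\frac{3}{4} + f}{-41 + f}$)
$a{\left(107,-60 \right)} - 5 \cdot 5 \cdot 2 S{\left(-41 \right)} = - 60 \left(1 - -3120\right) - 5 \cdot 5 \cdot 2 \frac{\frac{3}{4} - 41}{-41 - 41} = - 60 \left(1 + 3120\right) - 25 \cdot 2 \frac{1}{-82} \left(- \frac{161}{4}\right) = \left(-60\right) 3121 - 50 \left(\left(- \frac{1}{82}\right) \left(- \frac{161}{4}\right)\right) = -187260 - 50 \cdot \frac{161}{328} = -187260 - \frac{4025}{164} = - \frac{30714665}{164}$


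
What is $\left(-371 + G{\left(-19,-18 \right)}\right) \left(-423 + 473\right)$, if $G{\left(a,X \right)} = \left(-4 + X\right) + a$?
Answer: $-20600$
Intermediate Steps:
$G{\left(a,X \right)} = -4 + X + a$
$\left(-371 + G{\left(-19,-18 \right)}\right) \left(-423 + 473\right) = \left(-371 - 41\right) \left(-423 + 473\right) = \left(-371 - 41\right) 50 = \left(-412\right) 50 = -20600$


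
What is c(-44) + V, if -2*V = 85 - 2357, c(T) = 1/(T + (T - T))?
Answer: 49983/44 ≈ 1136.0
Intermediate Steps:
c(T) = 1/T (c(T) = 1/(T + 0) = 1/T)
V = 1136 (V = -(85 - 2357)/2 = -1/2*(-2272) = 1136)
c(-44) + V = 1/(-44) + 1136 = -1/44 + 1136 = 49983/44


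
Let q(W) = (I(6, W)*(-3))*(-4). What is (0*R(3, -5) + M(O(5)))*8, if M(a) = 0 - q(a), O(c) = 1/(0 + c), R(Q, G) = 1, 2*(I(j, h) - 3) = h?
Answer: -1488/5 ≈ -297.60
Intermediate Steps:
I(j, h) = 3 + h/2
q(W) = 36 + 6*W (q(W) = ((3 + W/2)*(-3))*(-4) = (-9 - 3*W/2)*(-4) = 36 + 6*W)
O(c) = 1/c
M(a) = -36 - 6*a (M(a) = 0 - (36 + 6*a) = 0 + (-36 - 6*a) = -36 - 6*a)
(0*R(3, -5) + M(O(5)))*8 = (0*1 + (-36 - 6/5))*8 = (0 + (-36 - 6*⅕))*8 = (0 + (-36 - 6/5))*8 = (0 - 186/5)*8 = -186/5*8 = -1488/5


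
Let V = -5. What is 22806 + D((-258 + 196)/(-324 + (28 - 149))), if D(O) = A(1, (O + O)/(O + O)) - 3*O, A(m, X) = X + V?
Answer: 10146704/445 ≈ 22802.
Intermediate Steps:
A(m, X) = -5 + X (A(m, X) = X - 5 = -5 + X)
D(O) = -4 - 3*O (D(O) = (-5 + (O + O)/(O + O)) - 3*O = (-5 + (2*O)/((2*O))) - 3*O = (-5 + (2*O)*(1/(2*O))) - 3*O = (-5 + 1) - 3*O = -4 - 3*O)
22806 + D((-258 + 196)/(-324 + (28 - 149))) = 22806 + (-4 - 3*(-258 + 196)/(-324 + (28 - 149))) = 22806 + (-4 - (-186)/(-324 - 121)) = 22806 + (-4 - (-186)/(-445)) = 22806 + (-4 - (-186)*(-1)/445) = 22806 + (-4 - 3*62/445) = 22806 + (-4 - 186/445) = 22806 - 1966/445 = 10146704/445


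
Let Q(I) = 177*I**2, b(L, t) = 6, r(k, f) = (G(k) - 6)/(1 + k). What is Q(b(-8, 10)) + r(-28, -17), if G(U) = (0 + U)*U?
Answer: 171266/27 ≈ 6343.2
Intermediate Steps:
G(U) = U**2 (G(U) = U*U = U**2)
r(k, f) = (-6 + k**2)/(1 + k) (r(k, f) = (k**2 - 6)/(1 + k) = (-6 + k**2)/(1 + k))
Q(b(-8, 10)) + r(-28, -17) = 177*6**2 + (-6 + (-28)**2)/(1 - 28) = 177*36 + (-6 + 784)/(-27) = 6372 - 1/27*778 = 6372 - 778/27 = 171266/27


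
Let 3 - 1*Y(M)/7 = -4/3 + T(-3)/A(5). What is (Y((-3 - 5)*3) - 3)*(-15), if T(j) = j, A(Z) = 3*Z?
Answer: -431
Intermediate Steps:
Y(M) = 476/15 (Y(M) = 21 - 7*(-4/3 - 3/(3*5)) = 21 - 7*(-4*1/3 - 3/15) = 21 - 7*(-4/3 - 3*1/15) = 21 - 7*(-4/3 - 1/5) = 21 - 7*(-23/15) = 21 + 161/15 = 476/15)
(Y((-3 - 5)*3) - 3)*(-15) = (476/15 - 3)*(-15) = (431/15)*(-15) = -431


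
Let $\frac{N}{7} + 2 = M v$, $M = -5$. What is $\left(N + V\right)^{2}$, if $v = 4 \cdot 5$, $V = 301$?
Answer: $170569$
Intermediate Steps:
$v = 20$
$N = -714$ ($N = -14 + 7 \left(\left(-5\right) 20\right) = -14 + 7 \left(-100\right) = -14 - 700 = -714$)
$\left(N + V\right)^{2} = \left(-714 + 301\right)^{2} = \left(-413\right)^{2} = 170569$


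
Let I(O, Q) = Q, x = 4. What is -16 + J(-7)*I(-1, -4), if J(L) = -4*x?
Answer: 48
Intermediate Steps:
J(L) = -16 (J(L) = -4*4 = -16)
-16 + J(-7)*I(-1, -4) = -16 - 16*(-4) = -16 + 64 = 48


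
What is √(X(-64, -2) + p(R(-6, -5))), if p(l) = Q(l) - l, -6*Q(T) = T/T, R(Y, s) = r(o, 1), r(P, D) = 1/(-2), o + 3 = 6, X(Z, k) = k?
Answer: I*√15/3 ≈ 1.291*I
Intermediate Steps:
o = 3 (o = -3 + 6 = 3)
r(P, D) = -½
R(Y, s) = -½
Q(T) = -⅙ (Q(T) = -T/(6*T) = -⅙*1 = -⅙)
p(l) = -⅙ - l
√(X(-64, -2) + p(R(-6, -5))) = √(-2 + (-⅙ - 1*(-½))) = √(-2 + (-⅙ + ½)) = √(-2 + ⅓) = √(-5/3) = I*√15/3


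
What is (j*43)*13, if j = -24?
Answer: -13416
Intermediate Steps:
(j*43)*13 = -24*43*13 = -1032*13 = -13416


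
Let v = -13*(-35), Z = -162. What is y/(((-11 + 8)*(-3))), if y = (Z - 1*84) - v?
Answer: -701/9 ≈ -77.889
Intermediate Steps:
v = 455
y = -701 (y = (-162 - 1*84) - 1*455 = (-162 - 84) - 455 = -246 - 455 = -701)
y/(((-11 + 8)*(-3))) = -701*(-1/(3*(-11 + 8))) = -701/((-3*(-3))) = -701/9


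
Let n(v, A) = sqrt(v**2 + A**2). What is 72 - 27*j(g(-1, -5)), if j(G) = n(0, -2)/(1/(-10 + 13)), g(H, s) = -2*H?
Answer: -90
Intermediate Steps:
n(v, A) = sqrt(A**2 + v**2)
j(G) = 6 (j(G) = sqrt((-2)**2 + 0**2)/(1/(-10 + 13)) = sqrt(4 + 0)/(1/3) = sqrt(4)/(1/3) = 2*3 = 6)
72 - 27*j(g(-1, -5)) = 72 - 27*6 = 72 - 162 = -90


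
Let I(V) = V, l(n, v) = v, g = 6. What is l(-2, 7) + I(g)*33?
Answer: 205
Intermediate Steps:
l(-2, 7) + I(g)*33 = 7 + 6*33 = 7 + 198 = 205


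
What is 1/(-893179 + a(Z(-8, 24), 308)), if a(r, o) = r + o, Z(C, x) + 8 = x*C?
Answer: -1/893071 ≈ -1.1197e-6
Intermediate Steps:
Z(C, x) = -8 + C*x (Z(C, x) = -8 + x*C = -8 + C*x)
a(r, o) = o + r
1/(-893179 + a(Z(-8, 24), 308)) = 1/(-893179 + (308 + (-8 - 8*24))) = 1/(-893179 + (308 + (-8 - 192))) = 1/(-893179 + (308 - 200)) = 1/(-893179 + 108) = 1/(-893071) = -1/893071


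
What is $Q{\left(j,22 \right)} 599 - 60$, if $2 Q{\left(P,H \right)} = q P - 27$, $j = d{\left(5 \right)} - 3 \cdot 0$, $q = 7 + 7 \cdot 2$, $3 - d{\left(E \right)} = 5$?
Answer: $- \frac{41451}{2} \approx -20726.0$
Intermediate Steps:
$d{\left(E \right)} = -2$ ($d{\left(E \right)} = 3 - 5 = -2$)
$q = 21$ ($q = 7 + 14 = 21$)
$j = -2$ ($j = -2 - 3 \cdot 0 = -2 - 0 = -2 + 0 = -2$)
$Q{\left(P,H \right)} = - \frac{27}{2} + \frac{21 P}{2}$ ($Q{\left(P,H \right)} = \frac{21 P - 27}{2} = \frac{-27 + 21 P}{2} = - \frac{27}{2} + \frac{21 P}{2}$)
$Q{\left(j,22 \right)} 599 - 60 = \left(- \frac{27}{2} + \frac{21}{2} \left(-2\right)\right) 599 - 60 = \left(- \frac{27}{2} - 21\right) 599 - 60 = \left(- \frac{69}{2}\right) 599 - 60 = - \frac{41331}{2} - 60 = - \frac{41451}{2}$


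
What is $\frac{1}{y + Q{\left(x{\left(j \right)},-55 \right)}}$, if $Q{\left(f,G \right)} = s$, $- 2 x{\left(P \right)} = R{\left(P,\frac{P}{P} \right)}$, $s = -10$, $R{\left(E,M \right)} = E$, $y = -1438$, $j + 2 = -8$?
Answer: $- \frac{1}{1448} \approx -0.00069061$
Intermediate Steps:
$j = -10$ ($j = -2 - 8 = -10$)
$x{\left(P \right)} = - \frac{P}{2}$
$Q{\left(f,G \right)} = -10$
$\frac{1}{y + Q{\left(x{\left(j \right)},-55 \right)}} = \frac{1}{-1438 - 10} = \frac{1}{-1448} = - \frac{1}{1448}$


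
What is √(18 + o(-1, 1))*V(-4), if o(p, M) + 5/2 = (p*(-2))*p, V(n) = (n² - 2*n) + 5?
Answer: 87*√6/2 ≈ 106.55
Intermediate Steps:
V(n) = 5 + n² - 2*n
o(p, M) = -5/2 - 2*p² (o(p, M) = -5/2 + (p*(-2))*p = -5/2 + (-2*p)*p = -5/2 - 2*p²)
√(18 + o(-1, 1))*V(-4) = √(18 + (-5/2 - 2*(-1)²))*(5 + (-4)² - 2*(-4)) = √(18 + (-5/2 - 2*1))*(5 + 16 + 8) = √(18 + (-5/2 - 2))*29 = √(18 - 9/2)*29 = √(27/2)*29 = (3*√6/2)*29 = 87*√6/2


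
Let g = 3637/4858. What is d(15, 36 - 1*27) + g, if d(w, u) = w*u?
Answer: 659467/4858 ≈ 135.75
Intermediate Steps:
d(w, u) = u*w
g = 3637/4858 (g = 3637*(1/4858) = 3637/4858 ≈ 0.74866)
d(15, 36 - 1*27) + g = (36 - 1*27)*15 + 3637/4858 = (36 - 27)*15 + 3637/4858 = 9*15 + 3637/4858 = 135 + 3637/4858 = 659467/4858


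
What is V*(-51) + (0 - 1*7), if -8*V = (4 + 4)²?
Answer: 401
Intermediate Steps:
V = -8 (V = -(4 + 4)²/8 = -⅛*8² = -⅛*64 = -8)
V*(-51) + (0 - 1*7) = -8*(-51) + (0 - 1*7) = 408 + (0 - 7) = 408 - 7 = 401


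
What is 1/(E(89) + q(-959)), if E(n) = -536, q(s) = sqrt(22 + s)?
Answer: -536/288233 - I*sqrt(937)/288233 ≈ -0.0018596 - 0.0001062*I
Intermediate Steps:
1/(E(89) + q(-959)) = 1/(-536 + sqrt(22 - 959)) = 1/(-536 + sqrt(-937)) = 1/(-536 + I*sqrt(937))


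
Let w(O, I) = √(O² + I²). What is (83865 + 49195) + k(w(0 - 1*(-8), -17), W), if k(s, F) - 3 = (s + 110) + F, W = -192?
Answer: 132981 + √353 ≈ 1.3300e+5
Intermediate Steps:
w(O, I) = √(I² + O²)
k(s, F) = 113 + F + s (k(s, F) = 3 + ((s + 110) + F) = 3 + ((110 + s) + F) = 3 + (110 + F + s) = 113 + F + s)
(83865 + 49195) + k(w(0 - 1*(-8), -17), W) = (83865 + 49195) + (113 - 192 + √((-17)² + (0 - 1*(-8))²)) = 133060 + (113 - 192 + √(289 + (0 + 8)²)) = 133060 + (113 - 192 + √(289 + 8²)) = 133060 + (113 - 192 + √(289 + 64)) = 133060 + (113 - 192 + √353) = 133060 + (-79 + √353) = 132981 + √353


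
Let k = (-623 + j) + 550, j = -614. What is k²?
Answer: 471969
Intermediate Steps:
k = -687 (k = (-623 - 614) + 550 = -1237 + 550 = -687)
k² = (-687)² = 471969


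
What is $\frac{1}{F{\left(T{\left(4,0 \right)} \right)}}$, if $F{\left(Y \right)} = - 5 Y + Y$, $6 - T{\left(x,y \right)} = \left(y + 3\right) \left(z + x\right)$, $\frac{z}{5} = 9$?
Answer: $\frac{1}{564} \approx 0.0017731$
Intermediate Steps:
$z = 45$ ($z = 5 \cdot 9 = 45$)
$T{\left(x,y \right)} = 6 - \left(3 + y\right) \left(45 + x\right)$ ($T{\left(x,y \right)} = 6 - \left(y + 3\right) \left(45 + x\right) = 6 - \left(3 + y\right) \left(45 + x\right)$)
$F{\left(Y \right)} = - 4 Y$
$\frac{1}{F{\left(T{\left(4,0 \right)} \right)}} = \frac{1}{\left(-4\right) \left(-129 - 0 - 12 - 4 \cdot 0\right)} = \frac{1}{\left(-4\right) \left(-129 + 0 - 12 + 0\right)} = \frac{1}{\left(-4\right) \left(-141\right)} = \frac{1}{564}$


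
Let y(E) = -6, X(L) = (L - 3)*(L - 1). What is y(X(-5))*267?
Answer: -1602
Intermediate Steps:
X(L) = (-1 + L)*(-3 + L) (X(L) = (-3 + L)*(-1 + L) = (-1 + L)*(-3 + L))
y(X(-5))*267 = -6*267 = -1602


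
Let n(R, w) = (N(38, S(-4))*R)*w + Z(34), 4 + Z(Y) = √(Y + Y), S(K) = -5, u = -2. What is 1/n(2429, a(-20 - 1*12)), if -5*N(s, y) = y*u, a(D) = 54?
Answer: -65584/17205044207 - √17/34410088414 ≈ -3.8120e-6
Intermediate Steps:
Z(Y) = -4 + √2*√Y (Z(Y) = -4 + √(Y + Y) = -4 + √(2*Y) = -4 + √2*√Y)
N(s, y) = 2*y/5 (N(s, y) = -y*(-2)/5 = -(-2)*y/5 = 2*y/5)
n(R, w) = -4 + 2*√17 - 2*R*w (n(R, w) = (((⅖)*(-5))*R)*w + (-4 + √2*√34) = (-2*R)*w + (-4 + 2*√17) = -2*R*w + (-4 + 2*√17) = -4 + 2*√17 - 2*R*w)
1/n(2429, a(-20 - 1*12)) = 1/(-4 + 2*√17 - 2*2429*54) = 1/(-4 + 2*√17 - 262332) = 1/(-262336 + 2*√17)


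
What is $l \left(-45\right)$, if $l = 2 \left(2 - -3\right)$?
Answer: $-450$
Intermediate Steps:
$l = 10$ ($l = 2 \left(2 + 3\right) = 2 \cdot 5 = 10$)
$l \left(-45\right) = 10 \left(-45\right) = -450$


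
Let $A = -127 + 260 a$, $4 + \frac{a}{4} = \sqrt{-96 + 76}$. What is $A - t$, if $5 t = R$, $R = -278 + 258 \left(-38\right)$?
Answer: $- \frac{11353}{5} + 2080 i \sqrt{5} \approx -2270.6 + 4651.0 i$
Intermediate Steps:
$a = -16 + 8 i \sqrt{5}$ ($a = -16 + 4 \sqrt{-96 + 76} = -16 + 4 \sqrt{-20} = -16 + 4 \cdot 2 i \sqrt{5} = -16 + 8 i \sqrt{5} \approx -16.0 + 17.889 i$)
$R = -10082$ ($R = -278 - 9804 = -10082$)
$A = -4287 + 2080 i \sqrt{5}$ ($A = -127 + 260 \left(-16 + 8 i \sqrt{5}\right) = -127 - \left(4160 - 2080 i \sqrt{5}\right) = -4287 + 2080 i \sqrt{5} \approx -4287.0 + 4651.0 i$)
$t = - \frac{10082}{5}$ ($t = \frac{1}{5} \left(-10082\right) = - \frac{10082}{5} \approx -2016.4$)
$A - t = \left(-4287 + 2080 i \sqrt{5}\right) - - \frac{10082}{5} = \left(-4287 + 2080 i \sqrt{5}\right) + \frac{10082}{5} = - \frac{11353}{5} + 2080 i \sqrt{5}$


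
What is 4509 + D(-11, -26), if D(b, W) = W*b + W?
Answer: 4769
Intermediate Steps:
D(b, W) = W + W*b
4509 + D(-11, -26) = 4509 - 26*(1 - 11) = 4509 - 26*(-10) = 4509 + 260 = 4769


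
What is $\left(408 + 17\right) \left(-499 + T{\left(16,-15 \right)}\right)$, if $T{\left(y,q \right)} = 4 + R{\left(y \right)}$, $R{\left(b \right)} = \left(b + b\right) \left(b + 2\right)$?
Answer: $34425$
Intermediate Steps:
$R{\left(b \right)} = 2 b \left(2 + b\right)$
$T{\left(y,q \right)} = 4 + 2 y \left(2 + y\right)$
$\left(408 + 17\right) \left(-499 + T{\left(16,-15 \right)}\right) = \left(408 + 17\right) \left(-499 + \left(4 + 2 \cdot 16 \left(2 + 16\right)\right)\right) = 425 \left(-499 + \left(4 + 2 \cdot 16 \cdot 18\right)\right) = 425 \left(-499 + \left(4 + 576\right)\right) = 425 \left(-499 + 580\right) = 425 \cdot 81 = 34425$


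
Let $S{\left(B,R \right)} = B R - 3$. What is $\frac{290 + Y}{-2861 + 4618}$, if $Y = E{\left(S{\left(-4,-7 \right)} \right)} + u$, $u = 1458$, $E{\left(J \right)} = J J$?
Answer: $\frac{339}{251} \approx 1.3506$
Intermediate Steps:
$S{\left(B,R \right)} = -3 + B R$
$E{\left(J \right)} = J^{2}$
$Y = 2083$ ($Y = \left(-3 - -28\right)^{2} + 1458 = \left(-3 + 28\right)^{2} + 1458 = 25^{2} + 1458 = 625 + 1458 = 2083$)
$\frac{290 + Y}{-2861 + 4618} = \frac{290 + 2083}{-2861 + 4618} = \frac{2373}{1757} = 2373 \cdot \frac{1}{1757} = \frac{339}{251}$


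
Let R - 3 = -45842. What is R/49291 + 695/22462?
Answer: -90488943/100652222 ≈ -0.89903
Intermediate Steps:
R = -45839 (R = 3 - 45842 = -45839)
R/49291 + 695/22462 = -45839/49291 + 695/22462 = -90488943/100652222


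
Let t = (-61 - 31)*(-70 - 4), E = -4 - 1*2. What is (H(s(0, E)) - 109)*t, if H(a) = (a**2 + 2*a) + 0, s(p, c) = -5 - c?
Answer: -721648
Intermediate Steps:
E = -6 (E = -4 - 2 = -6)
t = 6808 (t = -92*(-74) = 6808)
H(a) = a**2 + 2*a
(H(s(0, E)) - 109)*t = ((-5 - 1*(-6))*(2 + (-5 - 1*(-6))) - 109)*6808 = ((-5 + 6)*(2 + (-5 + 6)) - 109)*6808 = (1*(2 + 1) - 109)*6808 = (1*3 - 109)*6808 = (3 - 109)*6808 = -106*6808 = -721648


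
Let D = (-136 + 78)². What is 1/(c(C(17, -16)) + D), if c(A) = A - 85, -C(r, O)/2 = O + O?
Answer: 1/3343 ≈ 0.00029913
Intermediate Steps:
C(r, O) = -4*O (C(r, O) = -2*(O + O) = -4*O)
D = 3364 (D = (-58)² = 3364)
c(A) = -85 + A
1/(c(C(17, -16)) + D) = 1/((-85 - 4*(-16)) + 3364) = 1/((-85 + 64) + 3364) = 1/(-21 + 3364) = 1/3343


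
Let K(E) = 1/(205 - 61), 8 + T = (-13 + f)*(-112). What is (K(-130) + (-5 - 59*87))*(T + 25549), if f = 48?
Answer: -5332250297/48 ≈ -1.1109e+8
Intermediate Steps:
T = -3928 (T = -8 + (-13 + 48)*(-112) = -8 + 35*(-112) = -8 - 3920 = -3928)
K(E) = 1/144
(K(-130) + (-5 - 59*87))*(T + 25549) = (1/144 + (-5 - 59*87))*(-3928 + 25549) = (1/144 + (-5 - 5133))*21621 = (1/144 - 5138)*21621 = -739871/144*21621 = -5332250297/48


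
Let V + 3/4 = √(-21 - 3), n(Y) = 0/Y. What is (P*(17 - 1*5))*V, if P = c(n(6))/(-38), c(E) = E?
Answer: 0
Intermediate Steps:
n(Y) = 0
P = 0 (P = 0/(-38) = 0*(-1/38) = 0)
V = -¾ + 2*I*√6 (V = -¾ + √(-21 - 3) = -¾ + √(-24) = -¾ + 2*I*√6 ≈ -0.75 + 4.899*I)
(P*(17 - 1*5))*V = (0*(17 - 1*5))*(-¾ + 2*I*√6) = (0*(17 - 5))*(-¾ + 2*I*√6) = (0*12)*(-¾ + 2*I*√6) = 0*(-¾ + 2*I*√6) = 0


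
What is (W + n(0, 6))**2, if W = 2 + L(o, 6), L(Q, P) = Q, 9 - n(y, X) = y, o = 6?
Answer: 289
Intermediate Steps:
n(y, X) = 9 - y
W = 8 (W = 2 + 6 = 8)
(W + n(0, 6))**2 = (8 + (9 - 1*0))**2 = (8 + (9 + 0))**2 = (8 + 9)**2 = 17**2 = 289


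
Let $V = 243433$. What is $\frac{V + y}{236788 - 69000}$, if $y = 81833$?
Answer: $\frac{162633}{83894} \approx 1.9386$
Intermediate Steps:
$\frac{V + y}{236788 - 69000} = \frac{243433 + 81833}{236788 - 69000} = \frac{325266}{167788} = 325266 \cdot \frac{1}{167788} = \frac{162633}{83894}$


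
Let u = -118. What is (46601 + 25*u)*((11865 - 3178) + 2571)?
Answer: 491422958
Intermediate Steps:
(46601 + 25*u)*((11865 - 3178) + 2571) = (46601 + 25*(-118))*((11865 - 3178) + 2571) = (46601 - 2950)*(8687 + 2571) = 43651*11258 = 491422958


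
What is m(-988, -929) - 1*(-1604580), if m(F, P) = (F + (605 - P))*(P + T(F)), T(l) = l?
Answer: 557898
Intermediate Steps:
m(F, P) = (F + P)*(605 + F - P) (m(F, P) = (F + (605 - P))*(P + F) = (605 + F - P)*(F + P) = (F + P)*(605 + F - P))
m(-988, -929) - 1*(-1604580) = ((-988)**2 - 1*(-929)**2 + 605*(-988) + 605*(-929)) - 1*(-1604580) = (976144 - 1*863041 - 597740 - 562045) + 1604580 = (976144 - 863041 - 597740 - 562045) + 1604580 = -1046682 + 1604580 = 557898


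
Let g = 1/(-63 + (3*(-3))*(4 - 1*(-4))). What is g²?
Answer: 1/18225 ≈ 5.4870e-5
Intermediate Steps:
g = -1/135 (g = 1/(-63 - 9*(4 + 4)) = 1/(-63 - 9*8) = 1/(-63 - 72) = 1/(-135) = -1/135 ≈ -0.0074074)
g² = (-1/135)² = 1/18225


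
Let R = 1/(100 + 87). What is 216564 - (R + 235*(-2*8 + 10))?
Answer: 40761137/187 ≈ 2.1797e+5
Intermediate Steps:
R = 1/187 ≈ 0.0053476
216564 - (R + 235*(-2*8 + 10)) = 216564 - (1/187 + 235*(-2*8 + 10)) = 216564 - (1/187 + 235*(-16 + 10)) = 216564 - (1/187 + 235*(-6)) = 216564 - (1/187 - 1410) = 216564 - 1*(-263669/187) = 216564 + 263669/187 = 40761137/187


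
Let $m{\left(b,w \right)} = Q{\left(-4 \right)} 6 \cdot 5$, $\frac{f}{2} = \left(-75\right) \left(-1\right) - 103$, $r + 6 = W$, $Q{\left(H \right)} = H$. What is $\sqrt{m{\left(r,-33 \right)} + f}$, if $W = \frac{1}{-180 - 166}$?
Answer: $4 i \sqrt{11} \approx 13.266 i$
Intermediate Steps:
$W = - \frac{1}{346}$ ($W = \frac{1}{-346} = - \frac{1}{346} \approx -0.0028902$)
$r = - \frac{2077}{346}$ ($r = -6 - \frac{1}{346} = - \frac{2077}{346} \approx -6.0029$)
$f = -56$ ($f = 2 \left(\left(-75\right) \left(-1\right) - 103\right) = 2 \left(75 - 103\right) = 2 \left(-28\right) = -56$)
$m{\left(b,w \right)} = -120$ ($m{\left(b,w \right)} = \left(-4\right) 6 \cdot 5 = \left(-24\right) 5 = -120$)
$\sqrt{m{\left(r,-33 \right)} + f} = \sqrt{-120 - 56} = \sqrt{-176} = 4 i \sqrt{11}$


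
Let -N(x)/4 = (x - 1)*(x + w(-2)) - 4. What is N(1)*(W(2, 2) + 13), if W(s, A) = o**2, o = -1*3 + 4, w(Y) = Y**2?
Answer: 224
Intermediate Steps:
o = 1 (o = -3 + 4 = 1)
N(x) = 16 - 4*(-1 + x)*(4 + x) (N(x) = -4*((x - 1)*(x + (-2)**2) - 4) = -4*((-1 + x)*(x + 4) - 4) = -4*((-1 + x)*(4 + x) - 4) = -4*(-4 + (-1 + x)*(4 + x)) = 16 - 4*(-1 + x)*(4 + x))
W(s, A) = 1 (W(s, A) = 1**2 = 1)
N(1)*(W(2, 2) + 13) = (32 - 12*1 - 4*1**2)*(1 + 13) = (32 - 12 - 4*1)*14 = (32 - 12 - 4)*14 = 16*14 = 224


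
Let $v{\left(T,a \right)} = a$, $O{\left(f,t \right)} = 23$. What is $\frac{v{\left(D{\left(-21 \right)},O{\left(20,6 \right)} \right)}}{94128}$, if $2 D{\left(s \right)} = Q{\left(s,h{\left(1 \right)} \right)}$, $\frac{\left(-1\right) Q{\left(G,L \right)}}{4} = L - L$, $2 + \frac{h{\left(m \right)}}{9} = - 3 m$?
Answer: $\frac{23}{94128} \approx 0.00024435$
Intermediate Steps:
$h{\left(m \right)} = -18 - 27 m$ ($h{\left(m \right)} = -18 + 9 \left(- 3 m\right) = -18 - 27 m$)
$Q{\left(G,L \right)} = 0$ ($Q{\left(G,L \right)} = - 4 \left(L - L\right) = \left(-4\right) 0 = 0$)
$D{\left(s \right)} = 0$ ($D{\left(s \right)} = \frac{1}{2} \cdot 0 = 0$)
$\frac{v{\left(D{\left(-21 \right)},O{\left(20,6 \right)} \right)}}{94128} = \frac{23}{94128}$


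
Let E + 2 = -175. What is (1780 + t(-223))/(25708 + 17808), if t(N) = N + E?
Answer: 15/473 ≈ 0.031712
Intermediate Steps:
E = -177 (E = -2 - 175 = -177)
t(N) = -177 + N (t(N) = N - 177 = -177 + N)
(1780 + t(-223))/(25708 + 17808) = (1780 + (-177 - 223))/(25708 + 17808) = (1780 - 400)/43516 = 1380*(1/43516) = 15/473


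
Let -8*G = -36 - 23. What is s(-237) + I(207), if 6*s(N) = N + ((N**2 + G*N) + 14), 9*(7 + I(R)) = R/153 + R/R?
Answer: 22096339/2448 ≈ 9026.3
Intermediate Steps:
I(R) = -62/9 + R/1377 (I(R) = -7 + (R/153 + R/R)/9 = -7 + (R*(1/153) + 1)/9 = -7 + (R/153 + 1)/9 = -7 + (1 + R/153)/9 = -7 + (1/9 + R/1377) = -62/9 + R/1377)
G = 59/8 (G = -(-36 - 23)/8 = -1/8*(-59) = 59/8 ≈ 7.3750)
s(N) = 7/3 + N**2/6 + 67*N/48 (s(N) = (N + ((N**2 + 59*N/8) + 14))/6 = (N + (14 + N**2 + 59*N/8))/6 = (14 + N**2 + 67*N/8)/6 = 7/3 + N**2/6 + 67*N/48)
s(-237) + I(207) = (7/3 + (1/6)*(-237)**2 + (67/48)*(-237)) + (-62/9 + (1/1377)*207) = (7/3 + (1/6)*56169 - 5293/16) + (-62/9 + 23/153) = (7/3 + 18723/2 - 5293/16) - 1031/153 = 433585/48 - 1031/153 = 22096339/2448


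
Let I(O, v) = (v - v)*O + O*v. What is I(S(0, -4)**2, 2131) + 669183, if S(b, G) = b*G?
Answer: 669183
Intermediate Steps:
S(b, G) = G*b
I(O, v) = O*v (I(O, v) = 0*O + O*v = 0 + O*v = O*v)
I(S(0, -4)**2, 2131) + 669183 = (-4*0)**2*2131 + 669183 = 0**2*2131 + 669183 = 0*2131 + 669183 = 0 + 669183 = 669183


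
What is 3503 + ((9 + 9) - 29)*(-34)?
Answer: 3877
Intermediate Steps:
3503 + ((9 + 9) - 29)*(-34) = 3503 + (18 - 29)*(-34) = 3503 - 11*(-34) = 3503 + 374 = 3877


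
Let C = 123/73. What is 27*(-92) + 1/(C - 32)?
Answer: -5497165/2213 ≈ -2484.0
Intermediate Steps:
C = 123/73 (C = 123*(1/73) = 123/73 ≈ 1.6849)
27*(-92) + 1/(C - 32) = 27*(-92) + 1/(123/73 - 32) = -2484 + 1/(-2213/73) = -2484 - 73/2213 = -5497165/2213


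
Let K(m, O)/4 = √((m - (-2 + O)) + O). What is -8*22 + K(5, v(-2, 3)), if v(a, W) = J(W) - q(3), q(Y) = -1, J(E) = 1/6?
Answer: -176 + 4*√7 ≈ -165.42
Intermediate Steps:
J(E) = ⅙
v(a, W) = 7/6 (v(a, W) = ⅙ - 1*(-1) = ⅙ + 1 = 7/6)
K(m, O) = 4*√(2 + m) (K(m, O) = 4*√((m - (-2 + O)) + O) = 4*√((m + (2 - O)) + O) = 4*√((2 + m - O) + O) = 4*√(2 + m))
-8*22 + K(5, v(-2, 3)) = -8*22 + 4*√(2 + 5) = -176 + 4*√7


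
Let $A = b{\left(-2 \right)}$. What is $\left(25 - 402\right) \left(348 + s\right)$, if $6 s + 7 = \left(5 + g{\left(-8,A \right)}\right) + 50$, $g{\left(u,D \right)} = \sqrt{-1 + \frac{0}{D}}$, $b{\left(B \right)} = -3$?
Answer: $-134212 - \frac{377 i}{6} \approx -1.3421 \cdot 10^{5} - 62.833 i$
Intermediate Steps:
$A = -3$
$g{\left(u,D \right)} = i$ ($g{\left(u,D \right)} = \sqrt{-1 + 0} = \sqrt{-1} = i$)
$s = 8 + \frac{i}{6}$ ($s = - \frac{7}{6} + \frac{\left(5 + i\right) + 50}{6} = - \frac{7}{6} + \frac{55 + i}{6} = - \frac{7}{6} + \left(\frac{55}{6} + \frac{i}{6}\right) = 8 + \frac{i}{6} \approx 8.0 + 0.16667 i$)
$\left(25 - 402\right) \left(348 + s\right) = \left(25 - 402\right) \left(348 + \left(8 + \frac{i}{6}\right)\right) = - 377 \left(356 + \frac{i}{6}\right) = -134212 - \frac{377 i}{6}$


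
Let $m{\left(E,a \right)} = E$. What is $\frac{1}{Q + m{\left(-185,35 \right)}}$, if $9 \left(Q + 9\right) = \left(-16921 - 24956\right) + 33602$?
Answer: $- \frac{9}{10021} \approx -0.00089811$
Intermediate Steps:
$Q = - \frac{8356}{9}$ ($Q = -9 + \frac{\left(-16921 - 24956\right) + 33602}{9} = -9 + \frac{-41877 + 33602}{9} = -9 + \frac{1}{9} \left(-8275\right) = -9 - \frac{8275}{9} = - \frac{8356}{9} \approx -928.44$)
$\frac{1}{Q + m{\left(-185,35 \right)}} = \frac{1}{- \frac{8356}{9} - 185} = \frac{1}{- \frac{10021}{9}} = - \frac{9}{10021}$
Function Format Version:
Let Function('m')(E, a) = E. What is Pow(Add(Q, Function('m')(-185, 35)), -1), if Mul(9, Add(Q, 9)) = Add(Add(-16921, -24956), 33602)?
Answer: Rational(-9, 10021) ≈ -0.00089811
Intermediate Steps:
Q = Rational(-8356, 9) (Q = Add(-9, Mul(Rational(1, 9), Add(Add(-16921, -24956), 33602))) = Add(-9, Mul(Rational(1, 9), Add(-41877, 33602))) = Add(-9, Mul(Rational(1, 9), -8275)) = Add(-9, Rational(-8275, 9)) = Rational(-8356, 9) ≈ -928.44)
Pow(Add(Q, Function('m')(-185, 35)), -1) = Pow(Add(Rational(-8356, 9), -185), -1) = Pow(Rational(-10021, 9), -1) = Rational(-9, 10021)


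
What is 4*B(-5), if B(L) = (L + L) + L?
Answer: -60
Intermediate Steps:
B(L) = 3*L (B(L) = 2*L + L = 3*L)
4*B(-5) = 4*(3*(-5)) = 4*(-15) = -60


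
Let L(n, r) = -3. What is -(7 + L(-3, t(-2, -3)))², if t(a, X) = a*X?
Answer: -16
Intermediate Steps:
t(a, X) = X*a
-(7 + L(-3, t(-2, -3)))² = -(7 - 3)² = -1*4² = -1*16 = -16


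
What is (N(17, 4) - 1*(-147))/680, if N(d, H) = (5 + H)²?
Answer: 57/170 ≈ 0.33529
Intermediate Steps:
(N(17, 4) - 1*(-147))/680 = ((5 + 4)² - 1*(-147))/680 = (9² + 147)*(1/680) = (81 + 147)*(1/680) = 228*(1/680) = 57/170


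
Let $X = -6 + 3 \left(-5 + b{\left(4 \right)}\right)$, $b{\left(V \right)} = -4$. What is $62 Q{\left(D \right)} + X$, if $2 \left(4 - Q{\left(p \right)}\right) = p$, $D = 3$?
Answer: $122$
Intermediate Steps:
$Q{\left(p \right)} = 4 - \frac{p}{2}$
$X = -33$ ($X = -6 + 3 \left(-5 - 4\right) = -6 + 3 \left(-9\right) = -6 - 27 = -33$)
$62 Q{\left(D \right)} + X = 62 \left(4 - \frac{3}{2}\right) - 33 = 62 \cdot \frac{5}{2} - 33 = 155 - 33 = 122$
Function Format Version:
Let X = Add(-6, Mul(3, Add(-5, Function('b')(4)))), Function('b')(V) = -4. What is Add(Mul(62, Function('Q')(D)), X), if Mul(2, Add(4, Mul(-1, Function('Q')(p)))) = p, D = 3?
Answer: 122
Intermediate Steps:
Function('Q')(p) = Add(4, Mul(Rational(-1, 2), p))
X = -33 (X = Add(-6, Mul(3, Add(-5, -4))) = Add(-6, Mul(3, -9)) = Add(-6, -27) = -33)
Add(Mul(62, Function('Q')(D)), X) = Add(Mul(62, Add(4, Mul(Rational(-1, 2), 3))), -33) = Add(Mul(62, Add(4, Rational(-3, 2))), -33) = Add(Mul(62, Rational(5, 2)), -33) = Add(155, -33) = 122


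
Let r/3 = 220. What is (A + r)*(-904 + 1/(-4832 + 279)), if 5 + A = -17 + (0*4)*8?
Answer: -90550086/157 ≈ -5.7675e+5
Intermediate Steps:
r = 660 (r = 3*220 = 660)
A = -22 (A = -5 + (-17 + (0*4)*8) = -5 + (-17 + 0*8) = -5 + (-17 + 0) = -5 - 17 = -22)
(A + r)*(-904 + 1/(-4832 + 279)) = (-22 + 660)*(-904 + 1/(-4832 + 279)) = 638*(-904 + 1/(-4553)) = 638*(-904 - 1/4553) = 638*(-4115913/4553) = -90550086/157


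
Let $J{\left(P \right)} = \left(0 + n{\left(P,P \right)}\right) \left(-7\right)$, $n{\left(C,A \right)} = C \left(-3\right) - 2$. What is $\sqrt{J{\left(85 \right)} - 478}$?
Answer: $\sqrt{1321} \approx 36.346$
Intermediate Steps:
$n{\left(C,A \right)} = -2 - 3 C$ ($n{\left(C,A \right)} = - 3 C - 2 = -2 - 3 C$)
$J{\left(P \right)} = 14 + 21 P$ ($J{\left(P \right)} = \left(0 - \left(2 + 3 P\right)\right) \left(-7\right) = \left(-2 - 3 P\right) \left(-7\right) = 14 + 21 P$)
$\sqrt{J{\left(85 \right)} - 478} = \sqrt{\left(14 + 21 \cdot 85\right) - 478} = \sqrt{\left(14 + 1785\right) - 478} = \sqrt{1799 - 478} = \sqrt{1321}$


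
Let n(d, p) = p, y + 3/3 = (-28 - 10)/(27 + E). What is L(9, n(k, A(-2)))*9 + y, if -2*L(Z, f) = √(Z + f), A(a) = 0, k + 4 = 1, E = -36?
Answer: -185/18 ≈ -10.278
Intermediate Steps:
k = -3 (k = -4 + 1 = -3)
y = 29/9 (y = -1 + (-28 - 10)/(27 - 36) = -1 - 38/(-9) = -1 - 38*(-⅑) = -1 + 38/9 = 29/9 ≈ 3.2222)
L(Z, f) = -√(Z + f)/2
L(9, n(k, A(-2)))*9 + y = -√(9 + 0)/2*9 + 29/9 = -√9/2*9 + 29/9 = -½*3*9 + 29/9 = -3/2*9 + 29/9 = -27/2 + 29/9 = -185/18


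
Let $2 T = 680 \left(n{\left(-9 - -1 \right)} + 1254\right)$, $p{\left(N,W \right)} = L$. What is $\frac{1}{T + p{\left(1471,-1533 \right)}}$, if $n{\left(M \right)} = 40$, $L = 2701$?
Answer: $\frac{1}{442661} \approx 2.2591 \cdot 10^{-6}$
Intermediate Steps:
$p{\left(N,W \right)} = 2701$
$T = 439960$ ($T = \frac{680 \left(40 + 1254\right)}{2} = \frac{680 \cdot 1294}{2} = \frac{1}{2} \cdot 879920 = 439960$)
$\frac{1}{T + p{\left(1471,-1533 \right)}} = \frac{1}{439960 + 2701} = \frac{1}{442661}$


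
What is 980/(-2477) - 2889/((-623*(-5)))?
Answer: -10208753/7715855 ≈ -1.3231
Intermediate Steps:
980/(-2477) - 2889/((-623*(-5))) = 980*(-1/2477) - 2889/3115 = -980/2477 - 2889*1/3115 = -980/2477 - 2889/3115 = -10208753/7715855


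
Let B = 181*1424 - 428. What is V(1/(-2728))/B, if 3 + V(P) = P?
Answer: -8185/701958048 ≈ -1.1660e-5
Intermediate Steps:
V(P) = -3 + P
B = 257316 (B = 257744 - 428 = 257316)
V(1/(-2728))/B = (-3 + 1/(-2728))/257316 = (-3 - 1/2728)*(1/257316) = -8185/2728*1/257316 = -8185/701958048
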